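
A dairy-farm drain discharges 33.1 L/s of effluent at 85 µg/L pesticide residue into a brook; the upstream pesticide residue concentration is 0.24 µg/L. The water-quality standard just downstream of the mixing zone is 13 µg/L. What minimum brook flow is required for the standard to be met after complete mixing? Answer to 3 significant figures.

187 L/s

Set C_mix = 13: (Q·0.2400 + 33.10·85.00) / (Q + 33.10) = 13
→ Q = 33.10·(85.00 − 13)/(13 − 0.2400) = 186.8 L/s.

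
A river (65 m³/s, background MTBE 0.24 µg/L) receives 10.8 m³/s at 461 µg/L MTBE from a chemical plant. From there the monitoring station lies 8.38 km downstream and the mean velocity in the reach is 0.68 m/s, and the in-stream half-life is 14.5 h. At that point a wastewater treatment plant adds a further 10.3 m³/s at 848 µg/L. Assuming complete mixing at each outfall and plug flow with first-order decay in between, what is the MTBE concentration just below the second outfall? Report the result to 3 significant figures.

Conservation of mass: C = (65.00·0.2400 + 10.80·461.0) / 75.80 = 4994/75.80 = 65.89 µg/L; combined flow 75.80 m³/s.
Travel time t = 8.38·1000 / 0.68 = 12320 s = 3.423 h.
Half-life 14.5 h → k = ln 2 / 14.5 = 0.04780 h⁻¹ = 1.147 d⁻¹.
First-order decay: C = 65.89·exp(−k·t) = 65.89·0.8490 = 55.94 µg/L.
At the second outfall, C = (75.80·55.94 + 10.30·848.0) / (75.80 + 10.30) = 150.7 µg/L.

151 µg/L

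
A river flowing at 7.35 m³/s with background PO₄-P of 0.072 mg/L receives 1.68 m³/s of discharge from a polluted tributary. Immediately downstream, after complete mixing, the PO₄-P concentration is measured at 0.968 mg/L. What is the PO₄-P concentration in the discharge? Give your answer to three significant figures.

4.89 mg/L

Mass balance: 7.350·0.07200 + 1.680·Cₑ = 9.030·0.9680
→ Cₑ = (9.030·0.9680 − 7.350·0.07200) / 1.680 = 4.888 mg/L.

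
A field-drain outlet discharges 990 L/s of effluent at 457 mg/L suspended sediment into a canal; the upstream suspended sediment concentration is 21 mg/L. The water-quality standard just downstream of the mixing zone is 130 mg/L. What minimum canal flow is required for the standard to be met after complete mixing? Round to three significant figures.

Set C_mix = 130: (Q·21.00 + 990.0·457.0) / (Q + 990.0) = 130
→ Q = 990.0·(457.0 − 130)/(130 − 21.00) = 2970 L/s.

2970 L/s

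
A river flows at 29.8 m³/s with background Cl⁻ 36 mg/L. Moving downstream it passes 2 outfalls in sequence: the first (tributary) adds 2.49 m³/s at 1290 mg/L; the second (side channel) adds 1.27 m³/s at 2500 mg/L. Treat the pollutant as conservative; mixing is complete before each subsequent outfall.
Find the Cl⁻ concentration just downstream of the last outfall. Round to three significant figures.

Below outfall 1: Q → 32.29 m³/s, C = (29.80·36.00 + 2.490·1290)/32.29 = 132.7 mg/L.
Below outfall 2: Q → 33.56 m³/s, C = (32.29·132.7 + 1.270·2500)/33.56 = 222.3 mg/L.

222 mg/L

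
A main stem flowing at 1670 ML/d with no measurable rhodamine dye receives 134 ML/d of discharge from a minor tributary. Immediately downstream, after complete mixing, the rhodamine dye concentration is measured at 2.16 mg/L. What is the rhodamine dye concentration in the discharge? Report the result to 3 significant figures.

Mass balance: 1670·0 + 134.0·Cₑ = 1804·2.160
→ Cₑ = (1804·2.160 − 1670·0) / 134.0 = 29.08 mg/L.

29.1 mg/L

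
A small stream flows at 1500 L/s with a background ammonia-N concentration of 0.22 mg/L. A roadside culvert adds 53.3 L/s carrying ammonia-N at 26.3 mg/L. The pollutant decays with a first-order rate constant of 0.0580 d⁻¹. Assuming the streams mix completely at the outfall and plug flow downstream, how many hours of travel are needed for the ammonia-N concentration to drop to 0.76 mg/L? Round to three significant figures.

159 h

Mixed concentration C = ΣQC/ΣQ = (1500·0.2200 + 53.30·26.30) / 1553 = 1732/1553 = 1.115 mg/L.
1.115·exp(−k·t) = 0.76 → t = ln(1.115/0.76)/k = 570900 s = 158.6 h.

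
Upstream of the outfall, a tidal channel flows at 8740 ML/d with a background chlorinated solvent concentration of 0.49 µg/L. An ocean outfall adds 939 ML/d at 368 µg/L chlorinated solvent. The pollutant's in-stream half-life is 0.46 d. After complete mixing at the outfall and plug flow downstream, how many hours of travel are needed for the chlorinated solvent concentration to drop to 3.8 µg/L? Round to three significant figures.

35.9 h

Flow-weighted average: C = (8740·0.4900 + 939.0·368.0) / 9679 = 349800/9679 = 36.14 µg/L.
Half-life 0.46 d → k = ln 2 / 0.46 = 1.507 d⁻¹.
36.14·exp(−k·t) = 3.8 → t = ln(36.14/3.8)/k = 129200 s = 35.88 h.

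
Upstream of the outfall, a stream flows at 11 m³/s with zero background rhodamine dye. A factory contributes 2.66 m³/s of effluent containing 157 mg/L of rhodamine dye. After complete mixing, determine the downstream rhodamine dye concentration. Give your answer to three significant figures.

Flow-weighted average: C = (11.00·0 + 2.660·157.0) / 13.66 = 417.6/13.66 = 30.57 mg/L.

30.6 mg/L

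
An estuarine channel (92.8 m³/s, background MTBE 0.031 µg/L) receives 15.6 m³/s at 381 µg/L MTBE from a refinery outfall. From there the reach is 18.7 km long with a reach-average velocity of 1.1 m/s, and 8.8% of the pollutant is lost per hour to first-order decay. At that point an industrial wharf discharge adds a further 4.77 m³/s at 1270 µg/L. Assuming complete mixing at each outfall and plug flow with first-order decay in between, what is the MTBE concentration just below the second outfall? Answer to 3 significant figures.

87.5 µg/L

After mixing, C = (92.80·0.03100 + 15.60·381.0) / 108.4 = 5946/108.4 = 54.86 µg/L; combined flow 108.4 m³/s.
Travel time t = 18.7·1000 / 1.1 = 17000 s = 4.722 h.
8.8%/h lost → k = −ln(1 − 0.088) = 0.09212 h⁻¹.
After decay, C = 54.86 × e^(−kt) = 54.86 × 0.6473 = 35.51 µg/L.
At the second outfall, C = (108.4·35.51 + 4.770·1270) / (108.4 + 4.770) = 87.54 µg/L.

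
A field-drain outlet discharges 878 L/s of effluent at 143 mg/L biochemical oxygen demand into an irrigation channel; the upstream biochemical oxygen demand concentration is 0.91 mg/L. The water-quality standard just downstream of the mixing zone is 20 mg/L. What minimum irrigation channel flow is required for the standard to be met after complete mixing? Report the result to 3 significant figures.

Set C_mix = 20: (Q·0.9100 + 878.0·143.0) / (Q + 878.0) = 20
→ Q = 878.0·(143.0 − 20)/(20 − 0.9100) = 5657 L/s.

5660 L/s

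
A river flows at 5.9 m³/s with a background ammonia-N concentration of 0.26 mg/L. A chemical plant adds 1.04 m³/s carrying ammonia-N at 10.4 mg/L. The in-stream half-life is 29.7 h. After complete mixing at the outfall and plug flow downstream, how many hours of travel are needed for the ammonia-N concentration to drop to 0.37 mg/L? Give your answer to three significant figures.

Mixed concentration C = ΣQC/ΣQ = (5.900·0.2600 + 1.040·10.40) / 6.940 = 12.35/6.940 = 1.780 mg/L.
Half-life 29.7 h → k = ln 2 / 29.7 = 0.02334 h⁻¹ = 0.5601 d⁻¹.
1.780·exp(−k·t) = 0.37 → t = ln(1.780/0.37)/k = 242300 s = 67.30 h.

67.3 h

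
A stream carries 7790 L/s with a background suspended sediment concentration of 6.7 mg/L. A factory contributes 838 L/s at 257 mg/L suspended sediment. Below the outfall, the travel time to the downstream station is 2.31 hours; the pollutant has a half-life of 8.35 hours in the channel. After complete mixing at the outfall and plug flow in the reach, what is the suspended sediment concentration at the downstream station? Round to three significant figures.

Conservation of mass: C = (7790·6.700 + 838.0·257.0) / 8628 = 267600/8628 = 31.01 mg/L.
Half-life 8.35 h → k = ln 2 / 8.35 = 0.08301 h⁻¹ = 1.992 d⁻¹.
Decay over the reach: 31.01·exp(−kt) = 31.01·0.8255 = 25.60 mg/L.

25.6 mg/L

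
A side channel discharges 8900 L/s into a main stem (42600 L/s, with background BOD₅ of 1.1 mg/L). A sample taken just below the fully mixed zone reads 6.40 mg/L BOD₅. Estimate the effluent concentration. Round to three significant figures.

Mass balance: 42600·1.100 + 8900·Cₑ = 51500·6.400
→ Cₑ = (51500·6.400 − 42600·1.100) / 8900 = 31.77 mg/L.

31.8 mg/L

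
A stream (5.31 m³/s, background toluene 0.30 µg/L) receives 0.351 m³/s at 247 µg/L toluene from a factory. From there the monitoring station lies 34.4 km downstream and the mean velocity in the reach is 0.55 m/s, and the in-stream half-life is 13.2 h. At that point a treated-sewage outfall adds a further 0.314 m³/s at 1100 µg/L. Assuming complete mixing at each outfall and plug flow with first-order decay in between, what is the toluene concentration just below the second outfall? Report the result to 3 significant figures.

63.7 µg/L

After mixing, C = (5.310·0.3000 + 0.3510·247.0) / 5.661 = 88.29/5.661 = 15.60 µg/L; combined flow 5.661 m³/s.
Travel time t = 34.4·1000 / 0.55 = 62550 s = 17.37 h.
Half-life 13.2 h → k = ln 2 / 13.2 = 0.05251 h⁻¹ = 1.260 d⁻¹.
First-order decay: C = 15.60·exp(−k·t) = 15.60·0.4016 = 6.263 µg/L.
Second outfall: C = (5.661·6.263 + 0.3140·1100)/5.975 = 63.74 µg/L.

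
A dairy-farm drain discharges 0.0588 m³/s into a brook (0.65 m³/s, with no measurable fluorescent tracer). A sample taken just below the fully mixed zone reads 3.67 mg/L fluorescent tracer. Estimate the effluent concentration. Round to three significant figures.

Mass balance: 0.6500·0 + 0.05880·Cₑ = 0.7088·3.670
→ Cₑ = (0.7088·3.670 − 0.6500·0) / 0.05880 = 44.24 mg/L.

44.2 mg/L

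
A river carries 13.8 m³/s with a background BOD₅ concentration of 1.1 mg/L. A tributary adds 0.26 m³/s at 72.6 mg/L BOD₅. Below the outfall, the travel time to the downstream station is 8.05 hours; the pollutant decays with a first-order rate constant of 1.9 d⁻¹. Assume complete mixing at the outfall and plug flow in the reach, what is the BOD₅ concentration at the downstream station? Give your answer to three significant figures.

Conservation of mass: C = (13.80·1.100 + 0.2600·72.60) / 14.06 = 34.06/14.06 = 2.422 mg/L.
First-order decay: C = 2.422·exp(−k·t) = 2.422·0.5287 = 1.281 mg/L.

1.28 mg/L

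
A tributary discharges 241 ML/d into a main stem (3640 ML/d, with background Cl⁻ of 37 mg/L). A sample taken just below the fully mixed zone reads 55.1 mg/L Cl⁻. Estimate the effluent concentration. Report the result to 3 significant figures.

Mass balance: 3640·37.00 + 241.0·Cₑ = 3881·55.10
→ Cₑ = (3881·55.10 − 3640·37.00) / 241.0 = 328.5 mg/L.

328 mg/L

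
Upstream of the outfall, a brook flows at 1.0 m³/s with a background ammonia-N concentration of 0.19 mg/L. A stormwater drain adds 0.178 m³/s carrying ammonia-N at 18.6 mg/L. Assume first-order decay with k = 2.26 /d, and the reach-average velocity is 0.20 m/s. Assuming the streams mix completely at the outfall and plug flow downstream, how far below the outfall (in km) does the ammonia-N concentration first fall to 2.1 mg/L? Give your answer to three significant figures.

2.65 km

After mixing, C = (1.000·0.1900 + 0.1780·18.60) / 1.178 = 3.501/1.178 = 2.972 mg/L.
Set 2.972·exp(−k·t) = 2.1 → t = ln(2.972/2.1)/k = 13270 s = 3.687 h.
Distance = v·t = 0.20·13270 = 2655 m = 2.655 km.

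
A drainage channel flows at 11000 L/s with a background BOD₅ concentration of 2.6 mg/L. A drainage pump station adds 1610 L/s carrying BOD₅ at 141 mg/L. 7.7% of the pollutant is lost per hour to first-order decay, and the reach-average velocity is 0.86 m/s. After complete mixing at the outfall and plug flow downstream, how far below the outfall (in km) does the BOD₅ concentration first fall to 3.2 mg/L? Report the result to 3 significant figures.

71.3 km

Mixed concentration C = ΣQC/ΣQ = (11000·2.600 + 1610·141.0) / 12610 = 255600/12610 = 20.27 mg/L.
7.7%/h lost → k = −ln(1 − 0.077) = 0.08013 h⁻¹.
Set 20.27·exp(−k·t) = 3.2 → t = ln(20.27/3.2)/k = 82940 s = 23.04 h.
Distance = v·t = 0.86·82940 = 71330 m = 71.33 km.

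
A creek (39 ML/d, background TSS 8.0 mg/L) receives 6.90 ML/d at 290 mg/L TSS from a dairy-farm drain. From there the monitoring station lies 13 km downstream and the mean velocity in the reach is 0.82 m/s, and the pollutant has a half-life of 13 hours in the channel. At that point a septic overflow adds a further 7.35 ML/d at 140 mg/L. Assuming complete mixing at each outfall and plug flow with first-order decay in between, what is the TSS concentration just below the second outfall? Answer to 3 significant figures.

After mixing, C = (39.00·8.000 + 6.900·290.0) / 45.90 = 2313/45.90 = 50.39 mg/L; combined flow 45.90 ML/d.
Travel time t = 13·1000 / 0.82 = 15850 s = 4.404 h.
Half-life 13 h → k = ln 2 / 13 = 0.05332 h⁻¹ = 1.280 d⁻¹.
After decay, C = 50.39 × e^(−kt) = 50.39 × 0.7907 = 39.85 mg/L.
At the second outfall, C = (45.90·39.85 + 7.350·140.0) / (45.90 + 7.350) = 53.67 mg/L.

53.7 mg/L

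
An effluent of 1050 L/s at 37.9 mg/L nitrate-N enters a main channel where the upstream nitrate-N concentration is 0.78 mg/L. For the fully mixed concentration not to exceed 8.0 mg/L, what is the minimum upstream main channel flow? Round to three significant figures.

4350 L/s

Set C_mix = 8.0: (Q·0.7800 + 1050·37.90) / (Q + 1050) = 8.0
→ Q = 1050·(37.90 − 8.0)/(8.0 − 0.7800) = 4348 L/s.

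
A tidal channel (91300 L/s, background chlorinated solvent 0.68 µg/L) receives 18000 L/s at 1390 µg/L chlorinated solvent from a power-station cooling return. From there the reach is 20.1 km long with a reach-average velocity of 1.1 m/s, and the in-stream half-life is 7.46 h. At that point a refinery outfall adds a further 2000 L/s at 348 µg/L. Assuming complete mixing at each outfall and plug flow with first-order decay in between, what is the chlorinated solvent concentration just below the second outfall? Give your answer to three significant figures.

147 µg/L

Flow-weighted average: C = (91300·0.6800 + 18000·1390) / 109300 = 25080000/109300 = 229.5 µg/L; combined flow 109300 L/s.
Travel time t = 20.1·1000 / 1.1 = 18270 s = 5.076 h.
Half-life 7.46 h → k = ln 2 / 7.46 = 0.09292 h⁻¹ = 2.230 d⁻¹.
First-order decay: C = 229.5·exp(−k·t) = 229.5·0.6240 = 143.2 µg/L.
Second outfall: C = (109300·143.2 + 2000·348.0)/111300 = 146.9 µg/L.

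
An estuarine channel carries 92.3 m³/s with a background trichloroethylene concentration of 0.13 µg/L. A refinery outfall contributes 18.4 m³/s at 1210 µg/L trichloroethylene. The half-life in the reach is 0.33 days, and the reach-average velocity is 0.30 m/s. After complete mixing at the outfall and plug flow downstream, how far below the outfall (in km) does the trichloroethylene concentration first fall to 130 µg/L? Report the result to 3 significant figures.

Mass balance: C = (92.30·0.1300 + 18.40·1210) / 110.7 = 22280/110.7 = 201.2 µg/L.
Half-life 0.33 d → k = ln 2 / 0.33 = 2.100 d⁻¹.
Set 201.2·exp(−k·t) = 130 → t = ln(201.2/130)/k = 17970 s = 4.992 h.
Distance = v·t = 0.30·17970 = 5392 m = 5.392 km.

5.39 km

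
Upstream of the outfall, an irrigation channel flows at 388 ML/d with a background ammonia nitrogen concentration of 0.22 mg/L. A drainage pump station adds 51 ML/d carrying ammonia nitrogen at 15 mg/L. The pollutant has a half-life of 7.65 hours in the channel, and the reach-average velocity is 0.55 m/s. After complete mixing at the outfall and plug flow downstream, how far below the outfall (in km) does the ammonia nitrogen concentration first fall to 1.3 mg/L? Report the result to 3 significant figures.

8.71 km

Conservation of mass: C = (388.0·0.2200 + 51.00·15.00) / 439.0 = 850.4/439.0 = 1.937 mg/L.
Half-life 7.65 h → k = ln 2 / 7.65 = 0.09061 h⁻¹ = 2.175 d⁻¹.
Set 1.937·exp(−k·t) = 1.3 → t = ln(1.937/1.3)/k = 15840 s = 4.401 h.
Distance = v·t = 0.55·15840 = 8715 m = 8.715 km.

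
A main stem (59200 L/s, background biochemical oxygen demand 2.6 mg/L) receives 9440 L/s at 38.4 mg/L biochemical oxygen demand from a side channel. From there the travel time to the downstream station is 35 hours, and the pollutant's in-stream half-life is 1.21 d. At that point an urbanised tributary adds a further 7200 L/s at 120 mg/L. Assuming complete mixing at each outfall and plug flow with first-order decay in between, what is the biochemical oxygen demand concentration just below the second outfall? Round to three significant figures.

Conservation of mass: C = (59200·2.600 + 9440·38.40) / 68640 = 516400/68640 = 7.524 mg/L; combined flow 68640 L/s.
Half-life 1.21 d → k = ln 2 / 1.21 = 0.5728 d⁻¹.
First-order decay: C = 7.524·exp(−k·t) = 7.524·0.4337 = 3.263 mg/L.
Second outfall: C = (68640·3.263 + 7200·120.0)/75840 = 14.35 mg/L.

14.3 mg/L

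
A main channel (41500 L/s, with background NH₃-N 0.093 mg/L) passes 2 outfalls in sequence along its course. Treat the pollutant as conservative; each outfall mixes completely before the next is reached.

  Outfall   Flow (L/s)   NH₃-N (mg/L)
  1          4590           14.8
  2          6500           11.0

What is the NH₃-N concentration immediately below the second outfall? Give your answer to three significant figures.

2.72 mg/L

After outfall 1: Q = 41500 + 4590 = 46090 L/s; C = (41500·0.09300 + 4590·14.80)/46090 = 1.558 mg/L.
After outfall 2: Q = 46090 + 6500 = 52590 L/s; C = (46090·1.558 + 6500·11.00)/52590 = 2.725 mg/L.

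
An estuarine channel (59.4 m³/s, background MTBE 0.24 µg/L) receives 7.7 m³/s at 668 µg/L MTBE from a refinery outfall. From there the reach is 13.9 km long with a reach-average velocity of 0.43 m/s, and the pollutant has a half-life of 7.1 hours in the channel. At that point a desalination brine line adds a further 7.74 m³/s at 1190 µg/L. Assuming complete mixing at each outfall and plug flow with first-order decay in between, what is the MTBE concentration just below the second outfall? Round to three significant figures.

Flow-weighted average: C = (59.40·0.2400 + 7.700·668.0) / 67.10 = 5158/67.10 = 76.87 µg/L; combined flow 67.10 m³/s.
Travel time t = 13.9·1000 / 0.43 = 32330 s = 8.979 h.
Half-life 7.1 h → k = ln 2 / 7.1 = 0.09763 h⁻¹ = 2.343 d⁻¹.
First-order decay: C = 76.87·exp(−k·t) = 76.87·0.4162 = 31.99 µg/L.
Second outfall: C = (67.10·31.99 + 7.740·1190)/74.84 = 151.8 µg/L.

152 µg/L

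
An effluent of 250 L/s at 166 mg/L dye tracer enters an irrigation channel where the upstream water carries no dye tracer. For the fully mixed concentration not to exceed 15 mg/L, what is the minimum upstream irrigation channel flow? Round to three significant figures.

Set C_mix = 15: (Q·0 + 250.0·166.0) / (Q + 250.0) = 15
→ Q = 250.0·(166.0 − 15)/(15 − 0) = 2517 L/s.

2520 L/s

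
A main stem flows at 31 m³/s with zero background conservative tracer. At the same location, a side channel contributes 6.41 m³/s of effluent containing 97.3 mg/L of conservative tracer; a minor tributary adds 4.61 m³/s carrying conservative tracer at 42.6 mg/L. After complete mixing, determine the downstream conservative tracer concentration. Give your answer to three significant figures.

After mixing, C = (31.00·0 + 6.410·97.30 + 4.610·42.60) / 42.02 = 820.1/42.02 = 19.52 mg/L.

19.5 mg/L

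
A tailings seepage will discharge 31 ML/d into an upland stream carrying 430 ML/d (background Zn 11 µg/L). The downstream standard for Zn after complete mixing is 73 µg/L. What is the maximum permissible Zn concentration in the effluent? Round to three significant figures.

933 µg/L

At the limit, (Qr·Cr + Qe·Cₑ)/(Qr + Qe) = 73:
Cₑ = (461.0·73 − 430.0·11.00) / 31.00 = 933.0 µg/L.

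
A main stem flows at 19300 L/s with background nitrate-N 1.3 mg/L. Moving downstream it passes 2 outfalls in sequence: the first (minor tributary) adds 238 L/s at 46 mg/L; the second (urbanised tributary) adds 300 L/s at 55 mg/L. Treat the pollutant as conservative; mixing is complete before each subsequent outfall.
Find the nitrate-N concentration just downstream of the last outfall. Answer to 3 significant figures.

2.65 mg/L

Below outfall 1: Q → 19540 L/s, C = (19300·1.300 + 238.0·46.00)/19540 = 1.845 mg/L.
Below outfall 2: Q → 19840 L/s, C = (19540·1.845 + 300.0·55.00)/19840 = 2.648 mg/L.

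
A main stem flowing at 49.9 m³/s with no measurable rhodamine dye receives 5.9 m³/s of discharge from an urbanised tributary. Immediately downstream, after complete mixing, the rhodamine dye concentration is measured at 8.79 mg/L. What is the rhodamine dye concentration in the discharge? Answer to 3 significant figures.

83.1 mg/L

Mass balance: 49.90·0 + 5.900·Cₑ = 55.80·8.790
→ Cₑ = (55.80·8.790 − 49.90·0) / 5.900 = 83.13 mg/L.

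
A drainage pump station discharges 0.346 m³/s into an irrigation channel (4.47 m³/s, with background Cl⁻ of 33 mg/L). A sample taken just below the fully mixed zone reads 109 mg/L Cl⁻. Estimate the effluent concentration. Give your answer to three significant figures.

1090 mg/L

Mass balance: 4.470·33.00 + 0.3460·Cₑ = 4.816·109.0
→ Cₑ = (4.816·109.0 − 4.470·33.00) / 0.3460 = 1091 mg/L.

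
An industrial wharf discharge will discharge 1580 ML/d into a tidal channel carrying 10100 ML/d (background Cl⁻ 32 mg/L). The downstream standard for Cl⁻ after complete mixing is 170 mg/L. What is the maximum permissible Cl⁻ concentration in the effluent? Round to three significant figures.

1050 mg/L

At the limit, (Qr·Cr + Qe·Cₑ)/(Qr + Qe) = 170:
Cₑ = (11680·170 − 10100·32.00) / 1580 = 1052 mg/L.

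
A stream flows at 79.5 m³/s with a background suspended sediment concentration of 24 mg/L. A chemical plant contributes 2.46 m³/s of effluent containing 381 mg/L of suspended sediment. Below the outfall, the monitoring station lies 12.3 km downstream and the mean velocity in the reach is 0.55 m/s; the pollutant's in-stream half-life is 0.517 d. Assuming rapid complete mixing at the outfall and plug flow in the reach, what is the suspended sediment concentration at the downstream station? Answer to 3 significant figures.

24.5 mg/L

Mass balance: C = (79.50·24.00 + 2.460·381.0) / 81.96 = 2845/81.96 = 34.72 mg/L.
Travel time t = 12.3·1000 / 0.55 = 22360 s = 6.212 h.
Half-life 0.517 d → k = ln 2 / 0.517 = 1.341 d⁻¹.
After decay, C = 34.72 × e^(−kt) = 34.72 × 0.7068 = 24.54 mg/L.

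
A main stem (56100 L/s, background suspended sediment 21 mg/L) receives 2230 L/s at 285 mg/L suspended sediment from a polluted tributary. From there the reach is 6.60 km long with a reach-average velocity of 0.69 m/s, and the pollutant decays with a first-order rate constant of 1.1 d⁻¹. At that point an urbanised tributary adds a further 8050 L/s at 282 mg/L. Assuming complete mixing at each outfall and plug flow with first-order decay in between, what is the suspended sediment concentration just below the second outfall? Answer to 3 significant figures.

58.4 mg/L

After mixing, C = (56100·21.00 + 2230·285.0) / 58330 = 1814000/58330 = 31.09 mg/L; combined flow 58330 L/s.
Travel time t = 6.60·1000 / 0.69 = 9565 s = 2.657 h.
Decay over the reach: 31.09·exp(−kt) = 31.09·0.8853 = 27.53 mg/L.
At the second outfall, C = (58330·27.53 + 8050·282.0) / (58330 + 8050) = 58.39 mg/L.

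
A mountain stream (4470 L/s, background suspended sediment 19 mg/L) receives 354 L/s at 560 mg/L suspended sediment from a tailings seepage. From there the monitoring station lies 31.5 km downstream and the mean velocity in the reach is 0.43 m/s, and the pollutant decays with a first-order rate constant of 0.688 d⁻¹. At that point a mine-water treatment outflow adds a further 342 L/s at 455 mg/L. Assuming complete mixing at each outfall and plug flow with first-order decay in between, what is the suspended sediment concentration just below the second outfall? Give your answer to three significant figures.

60.7 mg/L

Flow-weighted average: C = (4470·19.00 + 354.0·560.0) / 4824 = 283200/4824 = 58.70 mg/L; combined flow 4824 L/s.
Travel time t = 31.5·1000 / 0.43 = 73260 s = 20.35 h.
After decay, C = 58.70 × e^(−kt) = 58.70 × 0.5580 = 32.76 mg/L.
Second outfall: C = (4824·32.76 + 342.0·455.0)/5166 = 60.71 mg/L.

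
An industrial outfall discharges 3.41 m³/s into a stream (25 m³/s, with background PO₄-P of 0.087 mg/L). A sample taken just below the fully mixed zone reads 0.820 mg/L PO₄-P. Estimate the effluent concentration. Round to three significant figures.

Mass balance: 25.00·0.08700 + 3.410·Cₑ = 28.41·0.8200
→ Cₑ = (28.41·0.8200 − 25.00·0.08700) / 3.410 = 6.194 mg/L.

6.19 mg/L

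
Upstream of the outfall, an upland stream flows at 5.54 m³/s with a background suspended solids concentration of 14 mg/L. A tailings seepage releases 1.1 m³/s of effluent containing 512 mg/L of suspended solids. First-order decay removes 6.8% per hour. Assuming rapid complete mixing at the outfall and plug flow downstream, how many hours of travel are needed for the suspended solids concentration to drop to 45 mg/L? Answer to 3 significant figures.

10.8 h

Conservation of mass: C = (5.540·14.00 + 1.100·512.0) / 6.640 = 640.8/6.640 = 96.50 mg/L.
6.8%/h lost → k = −ln(1 − 0.068) = 0.07042 h⁻¹.
96.50·exp(−k·t) = 45 → t = ln(96.50/45)/k = 39000 s = 10.83 h.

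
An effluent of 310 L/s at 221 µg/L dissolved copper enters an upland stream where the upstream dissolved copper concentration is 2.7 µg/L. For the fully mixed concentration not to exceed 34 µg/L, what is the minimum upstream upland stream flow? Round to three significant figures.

Set C_mix = 34: (Q·2.700 + 310.0·221.0) / (Q + 310.0) = 34
→ Q = 310.0·(221.0 − 34)/(34 − 2.700) = 1852 L/s.

1850 L/s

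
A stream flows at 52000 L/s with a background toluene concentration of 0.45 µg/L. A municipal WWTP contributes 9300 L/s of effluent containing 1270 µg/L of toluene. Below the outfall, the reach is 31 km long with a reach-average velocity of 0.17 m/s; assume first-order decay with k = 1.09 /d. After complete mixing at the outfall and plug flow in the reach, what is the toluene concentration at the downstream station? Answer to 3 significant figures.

Flow-weighted average: C = (52000·0.4500 + 9300·1270) / 61300 = 11830000/61300 = 193.1 µg/L.
Travel time t = 31·1000 / 0.17 = 182400 s = 50.65 h.
First-order decay: C = 193.1·exp(−k·t) = 193.1·0.1002 = 19.35 µg/L.

19.3 µg/L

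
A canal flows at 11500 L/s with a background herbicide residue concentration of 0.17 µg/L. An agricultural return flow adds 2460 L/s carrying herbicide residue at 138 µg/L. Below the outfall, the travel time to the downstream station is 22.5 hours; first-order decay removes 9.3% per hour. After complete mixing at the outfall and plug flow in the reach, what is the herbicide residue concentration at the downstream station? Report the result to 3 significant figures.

2.72 µg/L

Mass balance: C = (11500·0.1700 + 2460·138.0) / 13960 = 341400/13960 = 24.46 µg/L.
9.3%/h lost → k = −ln(1 − 0.093) = 0.09761 h⁻¹.
After decay, C = 24.46 × e^(−kt) = 24.46 × 0.1112 = 2.720 µg/L.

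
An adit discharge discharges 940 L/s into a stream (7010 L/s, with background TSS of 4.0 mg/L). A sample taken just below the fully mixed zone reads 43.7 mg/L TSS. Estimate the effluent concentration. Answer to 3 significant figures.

340 mg/L

Mass balance: 7010·4.000 + 940.0·Cₑ = 7950·43.70
→ Cₑ = (7950·43.70 − 7010·4.000) / 940.0 = 339.8 mg/L.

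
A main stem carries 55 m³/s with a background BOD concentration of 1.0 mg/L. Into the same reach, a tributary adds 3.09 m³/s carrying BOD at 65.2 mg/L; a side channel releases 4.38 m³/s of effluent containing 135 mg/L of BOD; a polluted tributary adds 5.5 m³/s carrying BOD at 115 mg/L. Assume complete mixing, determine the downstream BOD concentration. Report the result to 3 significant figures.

21.8 mg/L

Mixed concentration C = ΣQC/ΣQ = (55.00·1.000 + 3.090·65.20 + 4.380·135.0 + 5.500·115.0) / 67.97 = 1480/67.97 = 21.78 mg/L.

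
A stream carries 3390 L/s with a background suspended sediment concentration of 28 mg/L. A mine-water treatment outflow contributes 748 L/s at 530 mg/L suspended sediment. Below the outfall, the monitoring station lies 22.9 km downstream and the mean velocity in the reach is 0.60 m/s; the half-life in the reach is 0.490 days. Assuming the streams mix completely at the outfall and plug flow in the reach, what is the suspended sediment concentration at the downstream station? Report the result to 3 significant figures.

63.6 mg/L

Mixed concentration C = ΣQC/ΣQ = (3390·28.00 + 748.0·530.0) / 4138 = 491400/4138 = 118.7 mg/L.
Travel time t = 22.9·1000 / 0.60 = 38170 s = 10.60 h.
Half-life 0.490 d → k = ln 2 / 0.490 = 1.415 d⁻¹.
First-order decay: C = 118.7·exp(−k·t) = 118.7·0.5353 = 63.57 mg/L.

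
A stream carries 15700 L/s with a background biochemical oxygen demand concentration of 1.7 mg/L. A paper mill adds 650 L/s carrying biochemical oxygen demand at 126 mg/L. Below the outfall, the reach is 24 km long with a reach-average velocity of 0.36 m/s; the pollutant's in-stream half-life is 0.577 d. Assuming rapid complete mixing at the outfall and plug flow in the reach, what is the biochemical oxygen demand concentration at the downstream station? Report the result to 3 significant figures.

2.63 mg/L

Mass balance: C = (15700·1.700 + 650.0·126.0) / 16350 = 108600/16350 = 6.642 mg/L.
Travel time t = 24·1000 / 0.36 = 66670 s = 18.52 h.
Half-life 0.577 d → k = ln 2 / 0.577 = 1.201 d⁻¹.
Applying C = C₀e^(−kt): 6.642 × 0.3958 = 2.629 mg/L.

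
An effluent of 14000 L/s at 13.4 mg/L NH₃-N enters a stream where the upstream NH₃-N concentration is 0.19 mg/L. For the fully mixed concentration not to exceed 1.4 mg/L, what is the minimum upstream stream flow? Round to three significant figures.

139000 L/s

Set C_mix = 1.4: (Q·0.1900 + 14000·13.40) / (Q + 14000) = 1.4
→ Q = 14000·(13.40 − 1.4)/(1.4 − 0.1900) = 138800 L/s.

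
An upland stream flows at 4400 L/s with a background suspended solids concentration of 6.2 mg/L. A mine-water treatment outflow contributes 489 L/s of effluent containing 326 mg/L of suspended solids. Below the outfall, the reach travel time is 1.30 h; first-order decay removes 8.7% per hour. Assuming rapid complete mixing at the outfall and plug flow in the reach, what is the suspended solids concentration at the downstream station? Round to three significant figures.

Conservation of mass: C = (4400·6.200 + 489.0·326.0) / 4889 = 186700/4889 = 38.19 mg/L.
8.7%/h lost → k = −ln(1 − 0.087) = 0.09102 h⁻¹.
Applying C = C₀e^(−kt): 38.19 × 0.8884 = 33.93 mg/L.

33.9 mg/L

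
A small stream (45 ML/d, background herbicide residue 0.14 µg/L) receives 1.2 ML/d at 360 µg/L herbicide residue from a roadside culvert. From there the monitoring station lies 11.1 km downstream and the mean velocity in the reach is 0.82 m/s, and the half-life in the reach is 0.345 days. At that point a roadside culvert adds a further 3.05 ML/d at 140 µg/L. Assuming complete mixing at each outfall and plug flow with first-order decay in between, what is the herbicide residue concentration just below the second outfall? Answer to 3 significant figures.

15.2 µg/L

Flow-weighted average: C = (45.00·0.1400 + 1.200·360.0) / 46.20 = 438.3/46.20 = 9.487 µg/L; combined flow 46.20 ML/d.
Travel time t = 11.1·1000 / 0.82 = 13540 s = 3.760 h.
Half-life 0.345 d → k = ln 2 / 0.345 = 2.009 d⁻¹.
Decay over the reach: 9.487·exp(−kt) = 9.487·0.7300 = 6.925 µg/L.
At the second outfall, C = (46.20·6.925 + 3.050·140.0) / (46.20 + 3.050) = 15.17 µg/L.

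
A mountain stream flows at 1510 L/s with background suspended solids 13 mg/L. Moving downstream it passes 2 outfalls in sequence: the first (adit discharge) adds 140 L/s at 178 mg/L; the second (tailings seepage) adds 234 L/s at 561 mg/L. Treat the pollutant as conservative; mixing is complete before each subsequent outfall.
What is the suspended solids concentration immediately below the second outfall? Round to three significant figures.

Outfall 1: combined Q = 1650 L/s; C = (1510·13.00 + 140.0·178.0)/1650 = 27.00 mg/L.
Outfall 2: combined Q = 1884 L/s; C = (1650·27.00 + 234.0·561.0)/1884 = 93.32 mg/L.

93.3 mg/L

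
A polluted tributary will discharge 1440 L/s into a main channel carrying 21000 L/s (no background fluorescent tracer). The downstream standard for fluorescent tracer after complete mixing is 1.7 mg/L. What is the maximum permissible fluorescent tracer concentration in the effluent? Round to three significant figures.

26.5 mg/L

At the limit, (Qr·Cr + Qe·Cₑ)/(Qr + Qe) = 1.7:
Cₑ = (22440·1.7 − 21000·0) / 1440 = 26.49 mg/L.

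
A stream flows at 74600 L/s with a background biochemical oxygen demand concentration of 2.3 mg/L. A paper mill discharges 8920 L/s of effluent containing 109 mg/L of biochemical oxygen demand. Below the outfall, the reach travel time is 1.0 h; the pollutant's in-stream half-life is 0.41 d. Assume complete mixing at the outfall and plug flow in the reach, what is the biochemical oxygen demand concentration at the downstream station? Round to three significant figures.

Conservation of mass: C = (74600·2.300 + 8920·109.0) / 83520 = 1144000/83520 = 13.70 mg/L.
Half-life 0.41 d → k = ln 2 / 0.41 = 1.691 d⁻¹.
After decay, C = 13.70 × e^(−kt) = 13.70 × 0.9320 = 12.76 mg/L.

12.8 mg/L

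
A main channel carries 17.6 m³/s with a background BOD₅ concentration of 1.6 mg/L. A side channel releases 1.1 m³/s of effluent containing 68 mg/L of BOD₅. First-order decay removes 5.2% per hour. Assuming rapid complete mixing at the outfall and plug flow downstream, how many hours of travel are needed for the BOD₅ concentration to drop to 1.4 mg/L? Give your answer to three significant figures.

Mass balance: C = (17.60·1.600 + 1.100·68.00) / 18.70 = 103.0/18.70 = 5.506 mg/L.
5.2%/h lost → k = −ln(1 − 0.052) = 0.05340 h⁻¹.
5.506·exp(−k·t) = 1.4 → t = ln(5.506/1.4)/k = 92310 s = 25.64 h.

25.6 h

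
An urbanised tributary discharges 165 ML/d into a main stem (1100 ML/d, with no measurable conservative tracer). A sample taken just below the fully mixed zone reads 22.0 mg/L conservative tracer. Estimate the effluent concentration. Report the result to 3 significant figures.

Mass balance: 1100·0 + 165.0·Cₑ = 1265·22.00
→ Cₑ = (1265·22.00 − 1100·0) / 165.0 = 168.7 mg/L.

169 mg/L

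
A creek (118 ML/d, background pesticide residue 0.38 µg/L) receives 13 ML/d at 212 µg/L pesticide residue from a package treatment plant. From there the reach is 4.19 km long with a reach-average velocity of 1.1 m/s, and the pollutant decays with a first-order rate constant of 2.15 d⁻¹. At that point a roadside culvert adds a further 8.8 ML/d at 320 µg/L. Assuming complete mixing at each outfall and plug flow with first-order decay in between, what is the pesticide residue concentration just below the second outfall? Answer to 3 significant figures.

After mixing, C = (118.0·0.3800 + 13.00·212.0) / 131.0 = 2801/131.0 = 21.38 µg/L; combined flow 131.0 ML/d.
Travel time t = 4.19·1000 / 1.1 = 3809 s = 1.058 h.
After decay, C = 21.38 × e^(−kt) = 21.38 × 0.9096 = 19.45 µg/L.
Second outfall: C = (131.0·19.45 + 8.800·320.0)/139.8 = 38.37 µg/L.

38.4 µg/L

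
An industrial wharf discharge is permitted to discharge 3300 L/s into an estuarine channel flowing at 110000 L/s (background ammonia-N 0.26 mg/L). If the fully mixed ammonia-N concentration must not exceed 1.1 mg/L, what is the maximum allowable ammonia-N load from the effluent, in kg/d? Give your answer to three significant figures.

8300 kg/d

Mass balance at the limit: 110000·0.2600 + 3300·Cₑ = 113300·1.1 → Cₑ = 29.10 mg/L.
3300 L/s = 3.300 m³/s. Load = 3.300 m³/s × 29.10 g/m³ × 86 400 s/d = 8297 kg/d.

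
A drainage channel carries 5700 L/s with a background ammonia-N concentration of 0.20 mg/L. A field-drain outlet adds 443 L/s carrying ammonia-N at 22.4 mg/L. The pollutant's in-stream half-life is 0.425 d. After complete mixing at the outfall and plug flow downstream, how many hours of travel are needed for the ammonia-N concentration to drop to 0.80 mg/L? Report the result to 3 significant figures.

11.9 h

Mass balance: C = (5700·0.2000 + 443.0·22.40) / 6143 = 11060/6143 = 1.801 mg/L.
Half-life 0.425 d → k = ln 2 / 0.425 = 1.631 d⁻¹.
1.801·exp(−k·t) = 0.80 → t = ln(1.801/0.80)/k = 42990 s = 11.94 h.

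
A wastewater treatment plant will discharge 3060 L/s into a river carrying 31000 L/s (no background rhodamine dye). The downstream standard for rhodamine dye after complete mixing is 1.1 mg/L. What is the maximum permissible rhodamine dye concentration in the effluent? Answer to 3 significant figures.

At the limit, (Qr·Cr + Qe·Cₑ)/(Qr + Qe) = 1.1:
Cₑ = (34060·1.1 − 31000·0) / 3060 = 12.24 mg/L.

12.2 mg/L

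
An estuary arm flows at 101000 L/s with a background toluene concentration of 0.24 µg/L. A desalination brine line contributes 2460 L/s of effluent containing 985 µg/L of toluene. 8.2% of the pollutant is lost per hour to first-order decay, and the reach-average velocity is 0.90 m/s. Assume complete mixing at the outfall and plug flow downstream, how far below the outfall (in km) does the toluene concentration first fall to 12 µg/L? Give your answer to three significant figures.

25.7 km

Conservation of mass: C = (101000·0.2400 + 2460·985.0) / 103500 = 2447000/103500 = 23.65 µg/L.
8.2%/h lost → k = −ln(1 − 0.082) = 0.08556 h⁻¹.
Set 23.65·exp(−k·t) = 12 → t = ln(23.65/12)/k = 28560 s = 7.932 h.
Distance = v·t = 0.90·28560 = 25700 m = 25.70 km.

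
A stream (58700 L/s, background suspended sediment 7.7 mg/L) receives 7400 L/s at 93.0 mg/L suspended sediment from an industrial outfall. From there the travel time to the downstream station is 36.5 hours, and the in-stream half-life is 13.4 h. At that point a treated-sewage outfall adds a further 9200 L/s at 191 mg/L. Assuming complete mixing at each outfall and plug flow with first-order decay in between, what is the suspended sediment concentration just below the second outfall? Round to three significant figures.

Flow-weighted average: C = (58700·7.700 + 7400·93.00) / 66100 = 1140000/66100 = 17.25 mg/L; combined flow 66100 L/s.
Half-life 13.4 h → k = ln 2 / 13.4 = 0.05173 h⁻¹ = 1.241 d⁻¹.
After decay, C = 17.25 × e^(−kt) = 17.25 × 0.1514 = 2.611 mg/L.
Second outfall: C = (66100·2.611 + 9200·191.0)/75300 = 25.63 mg/L.

25.6 mg/L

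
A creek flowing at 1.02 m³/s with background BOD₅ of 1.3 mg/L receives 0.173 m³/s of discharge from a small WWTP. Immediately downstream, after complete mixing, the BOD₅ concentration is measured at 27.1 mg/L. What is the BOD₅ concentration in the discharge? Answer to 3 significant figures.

179 mg/L

Mass balance: 1.020·1.300 + 0.1730·Cₑ = 1.193·27.10
→ Cₑ = (1.193·27.10 − 1.020·1.300) / 0.1730 = 179.2 mg/L.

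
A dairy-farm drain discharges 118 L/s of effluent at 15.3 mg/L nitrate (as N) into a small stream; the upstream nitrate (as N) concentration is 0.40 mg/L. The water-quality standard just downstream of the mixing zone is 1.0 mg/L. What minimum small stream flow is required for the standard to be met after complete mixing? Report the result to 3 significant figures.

Set C_mix = 1.0: (Q·0.4000 + 118.0·15.30) / (Q + 118.0) = 1.0
→ Q = 118.0·(15.30 − 1.0)/(1.0 − 0.4000) = 2812 L/s.

2810 L/s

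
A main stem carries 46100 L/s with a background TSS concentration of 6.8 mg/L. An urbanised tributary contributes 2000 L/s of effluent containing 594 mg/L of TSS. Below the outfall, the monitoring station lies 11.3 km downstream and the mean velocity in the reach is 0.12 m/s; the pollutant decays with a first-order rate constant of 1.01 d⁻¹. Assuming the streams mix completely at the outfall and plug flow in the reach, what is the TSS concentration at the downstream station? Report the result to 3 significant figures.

After mixing, C = (46100·6.800 + 2000·594.0) / 48100 = 1501000/48100 = 31.22 mg/L.
Travel time t = 11.3·1000 / 0.12 = 94170 s = 26.16 h.
Applying C = C₀e^(−kt): 31.22 × 0.3326 = 10.38 mg/L.

10.4 mg/L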